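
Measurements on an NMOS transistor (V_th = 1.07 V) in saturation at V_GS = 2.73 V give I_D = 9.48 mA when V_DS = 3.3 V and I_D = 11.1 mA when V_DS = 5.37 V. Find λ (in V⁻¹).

With V_GS fixed, I_D ∝ (1 + λ V_DS) in saturation, so I_D2/I_D1 = (1 + λ V_DS2)/(1 + λ V_DS1).
11.1/9.48 = 1.171 = (1 + 5.37 λ)/(1 + 3.3 λ).
Solving: λ (I_D1 V_DS2 − I_D2 V_DS1) = I_D2 − I_D1, so λ = (11.1 − 9.48) / (9.48 × 5.37 − 11.1 × 3.3) = 1.62 / 14.3 = 0.113 V⁻¹.

λ = 0.113 V⁻¹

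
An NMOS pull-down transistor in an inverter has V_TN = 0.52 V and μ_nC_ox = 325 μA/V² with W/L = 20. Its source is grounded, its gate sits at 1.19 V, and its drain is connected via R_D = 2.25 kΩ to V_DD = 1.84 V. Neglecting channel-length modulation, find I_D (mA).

I_D = 0.730 mA

V_GS = V_G = 1.19 V, so V_ov = 1.19 − 0.52 = 0.67 V.
k_n = μ_nC_ox · (W/L) = 6.5 mA/V².
Assume saturation: I_D = ½ k_n V_ov² = 0.5 × 6.5 × 0.67² = 1.46 mA, giving V_DS = V_DD − I_D R_D = 1.84 − 1.46 × 2.25 = -1.44 V.
But -1.44 V < V_ov = 0.67 V, so the device is actually in triode.
In triode I_D = k_n[V_ov V_DS − ½ V_DS²] and I_D = (V_DD − V_DS)/R_D. Equating: 7.31 V_DS² − 10.8 V_DS + 1.84 = 0, giving V_DS = 0.197 V (the root below V_ov).
I_D = (1.84 − 0.197) / 2.25 = 0.73 mA.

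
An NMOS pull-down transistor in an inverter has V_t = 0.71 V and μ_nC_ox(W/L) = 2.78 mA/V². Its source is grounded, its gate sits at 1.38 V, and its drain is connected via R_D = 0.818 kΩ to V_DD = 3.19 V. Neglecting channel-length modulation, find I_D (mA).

V_GS = V_G = 1.38 V, so V_ov = 1.38 − 0.71 = 0.67 V.
Assume saturation: I_D = ½ k_n V_ov² = 0.5 × 2.78 × 0.67² = 0.624 mA, giving V_DS = V_DD − I_D R_D = 3.19 − 0.624 × 0.818 = 2.68 V.
V_DS = 2.68 V ≥ V_ov = 0.67 V, confirming saturation.

I_D = 0.624 mA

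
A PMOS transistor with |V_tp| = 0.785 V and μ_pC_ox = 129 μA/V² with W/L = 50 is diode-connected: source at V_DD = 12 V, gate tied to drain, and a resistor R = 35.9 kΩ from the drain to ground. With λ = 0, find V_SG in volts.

With gate tied to drain, V_SG = V_SD ≥ V_SG − |V_tp|, so the device is in saturation.
k_p = μ_pC_ox · (W/L) = 6.45 mA/V².
KCL at the drain: ½ k_p (V_SG − |V_tp|)² = (V_DD − V_SG)/R.
Let x = V_SG − 0.785. Then 116 x² + x − 11.21 = 0, giving x = 0.307 V (positive root), so V_SG = 1.09 V.
I_D = (V_DD − V_SG)/R = (12 − 1.09) / 35.9 = 0.304 mA.

V_SG = 1.09 V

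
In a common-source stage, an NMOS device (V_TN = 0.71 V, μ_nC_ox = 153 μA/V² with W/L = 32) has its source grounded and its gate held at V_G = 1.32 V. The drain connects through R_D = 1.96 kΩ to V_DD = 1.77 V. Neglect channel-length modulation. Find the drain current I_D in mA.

I_D = 0.730 mA

V_GS = V_G = 1.32 V, so V_ov = 1.32 − 0.71 = 0.61 V.
k_n = μ_nC_ox · (W/L) = 4.896 mA/V².
Assume saturation: I_D = ½ k_n V_ov² = 0.5 × 4.896 × 0.61² = 0.911 mA, giving V_DS = V_DD − I_D R_D = 1.77 − 0.911 × 1.96 = -0.0154 V.
But -0.0154 V < V_ov = 0.61 V, so the device is actually in triode.
In triode I_D = k_n[V_ov V_DS − ½ V_DS²] and I_D = (V_DD − V_DS)/R_D. Equating: 4.8 V_DS² − 6.854 V_DS + 1.77 = 0, giving V_DS = 0.338 V (the root below V_ov).
I_D = (1.77 − 0.338) / 1.96 = 0.73 mA.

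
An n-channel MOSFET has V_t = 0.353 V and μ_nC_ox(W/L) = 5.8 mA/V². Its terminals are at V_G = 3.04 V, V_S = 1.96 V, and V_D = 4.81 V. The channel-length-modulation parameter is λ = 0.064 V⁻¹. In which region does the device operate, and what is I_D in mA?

V_GS = V_G − V_S = 3.04 − 1.96 = 1.08 V; V_DS = V_D − V_S = 4.81 − 1.96 = 2.85 V.
V_ov = V_GS − V_t = 1.08 − 0.353 = 0.727 V.
Since V_DS = 2.85 V ≥ V_ov = 0.727 V, the device is in saturation.
I_D = ½ k_n V_ov² (1 + λ V_DS) = 0.5 × 5.8 × 0.727² × (1 + 0.064 × 2.85) = 1.81 mA.

Saturation; I_D = 1.81 mA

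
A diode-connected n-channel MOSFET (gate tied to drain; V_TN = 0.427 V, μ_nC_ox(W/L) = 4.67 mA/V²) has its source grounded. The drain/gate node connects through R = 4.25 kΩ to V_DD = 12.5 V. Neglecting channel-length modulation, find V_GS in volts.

V_GS = 1.48 V

With gate tied to drain, V_GS = V_DS ≥ V_GS − V_TN, so the device is in saturation.
KCL at the drain: ½ k_n (V_GS − V_TN)² = (V_DD − V_GS)/R.
Let x = V_GS − 0.427. Then 9.92 x² + x − 12.07 = 0, giving x = 1.05 V (positive root), so V_GS = 1.48 V.
I_D = (V_DD − V_GS)/R = (12.5 − 1.48) / 4.25 = 2.59 mA.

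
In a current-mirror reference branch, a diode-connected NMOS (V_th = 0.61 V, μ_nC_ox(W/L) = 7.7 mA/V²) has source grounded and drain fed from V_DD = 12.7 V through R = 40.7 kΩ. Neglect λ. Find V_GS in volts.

V_GS = 0.885 V

With gate tied to drain, V_GS = V_DS ≥ V_GS − V_th, so the device is in saturation.
KCL at the drain: ½ k_n (V_GS − V_th)² = (V_DD − V_GS)/R.
Let x = V_GS − 0.61. Then 157 x² + x − 12.09 = 0, giving x = 0.275 V (positive root), so V_GS = 0.885 V.
I_D = (V_DD − V_GS)/R = (12.7 − 0.885) / 40.7 = 0.29 mA.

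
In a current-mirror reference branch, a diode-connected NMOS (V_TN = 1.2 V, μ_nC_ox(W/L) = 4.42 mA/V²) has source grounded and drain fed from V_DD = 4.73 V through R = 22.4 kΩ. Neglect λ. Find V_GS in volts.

V_GS = 1.46 V

With gate tied to drain, V_GS = V_DS ≥ V_GS − V_TN, so the device is in saturation.
KCL at the drain: ½ k_n (V_GS − V_TN)² = (V_DD − V_GS)/R.
Let x = V_GS − 1.2. Then 49.5 x² + x − 3.53 = 0, giving x = 0.257 V (positive root), so V_GS = 1.46 V.
I_D = (V_DD − V_GS)/R = (4.73 − 1.46) / 22.4 = 0.146 mA.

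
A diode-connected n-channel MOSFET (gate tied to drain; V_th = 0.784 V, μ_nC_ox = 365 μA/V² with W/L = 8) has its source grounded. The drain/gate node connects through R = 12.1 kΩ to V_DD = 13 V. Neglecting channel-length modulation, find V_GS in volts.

With gate tied to drain, V_GS = V_DS ≥ V_GS − V_th, so the device is in saturation.
k_n = μ_nC_ox · (W/L) = 2.92 mA/V².
KCL at the drain: ½ k_n (V_GS − V_th)² = (V_DD − V_GS)/R.
Let x = V_GS − 0.784. Then 17.7 x² + x − 12.22 = 0, giving x = 0.804 V (positive root), so V_GS = 1.59 V.
I_D = (V_DD − V_GS)/R = (13 − 1.59) / 12.1 = 0.943 mA.

V_GS = 1.59 V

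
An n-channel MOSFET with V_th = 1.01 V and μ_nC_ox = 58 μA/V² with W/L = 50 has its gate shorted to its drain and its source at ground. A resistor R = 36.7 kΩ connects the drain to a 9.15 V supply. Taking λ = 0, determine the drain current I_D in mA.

I_D = 0.211 mA

With gate tied to drain, V_GS = V_DS ≥ V_GS − V_th, so the device is in saturation.
k_n = μ_nC_ox · (W/L) = 2.9 mA/V².
KCL at the drain: ½ k_n (V_GS − V_th)² = (V_DD − V_GS)/R.
Let x = V_GS − 1.01. Then 53.2 x² + x − 8.14 = 0, giving x = 0.382 V (positive root), so V_GS = 1.39 V.
I_D = (V_DD − V_GS)/R = (9.15 − 1.39) / 36.7 = 0.211 mA.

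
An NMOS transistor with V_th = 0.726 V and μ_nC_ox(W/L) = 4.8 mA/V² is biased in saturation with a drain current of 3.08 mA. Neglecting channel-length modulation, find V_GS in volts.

V_GS = 1.86 V

In saturation I_D = ½ k_n (V_GS − V_th)², so V_GS − V_th = √(2 I_D / k_n) = √(2 × 3.08 / 4.8) = 1.13 V.
V_GS = 0.726 + 1.13 = 1.86 V.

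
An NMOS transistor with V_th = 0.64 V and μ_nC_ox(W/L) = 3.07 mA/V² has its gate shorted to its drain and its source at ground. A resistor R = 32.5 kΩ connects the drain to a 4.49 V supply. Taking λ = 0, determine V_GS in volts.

V_GS = 0.908 V

With gate tied to drain, V_GS = V_DS ≥ V_GS − V_th, so the device is in saturation.
KCL at the drain: ½ k_n (V_GS − V_th)² = (V_DD − V_GS)/R.
Let x = V_GS − 0.64. Then 49.9 x² + x − 3.85 = 0, giving x = 0.268 V (positive root), so V_GS = 0.908 V.
I_D = (V_DD − V_GS)/R = (4.49 − 0.908) / 32.5 = 0.11 mA.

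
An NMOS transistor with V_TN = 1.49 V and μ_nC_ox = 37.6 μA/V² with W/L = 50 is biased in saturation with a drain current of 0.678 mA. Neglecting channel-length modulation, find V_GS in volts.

k_n = μ_nC_ox · (W/L) = 1.88 mA/V².
In saturation I_D = ½ k_n (V_GS − V_TN)², so V_GS − V_TN = √(2 I_D / k_n) = √(2 × 0.678 / 1.88) = 0.849 V.
V_GS = 1.49 + 0.849 = 2.34 V.

V_GS = 2.34 V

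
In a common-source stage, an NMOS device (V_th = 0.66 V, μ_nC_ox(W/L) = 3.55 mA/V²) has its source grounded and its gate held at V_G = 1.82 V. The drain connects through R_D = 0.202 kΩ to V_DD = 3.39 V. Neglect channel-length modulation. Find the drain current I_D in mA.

I_D = 2.39 mA

V_GS = V_G = 1.82 V, so V_ov = 1.82 − 0.66 = 1.16 V.
Assume saturation: I_D = ½ k_n V_ov² = 0.5 × 3.55 × 1.16² = 2.39 mA, giving V_DS = V_DD − I_D R_D = 3.39 − 2.39 × 0.202 = 2.91 V.
V_DS = 2.91 V ≥ V_ov = 1.16 V, confirming saturation.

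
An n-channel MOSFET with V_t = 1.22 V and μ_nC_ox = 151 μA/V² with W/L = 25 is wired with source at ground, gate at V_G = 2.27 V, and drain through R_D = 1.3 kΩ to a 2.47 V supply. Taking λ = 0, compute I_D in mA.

V_GS = V_G = 2.27 V, so V_ov = 2.27 − 1.22 = 1.05 V.
k_n = μ_nC_ox · (W/L) = 3.775 mA/V².
Assume saturation: I_D = ½ k_n V_ov² = 0.5 × 3.775 × 1.05² = 2.08 mA, giving V_DS = V_DD − I_D R_D = 2.47 − 2.08 × 1.3 = -0.235 V.
But -0.235 V < V_ov = 1.05 V, so the device is actually in triode.
In triode I_D = k_n[V_ov V_DS − ½ V_DS²] and I_D = (V_DD − V_DS)/R_D. Equating: 2.45 V_DS² − 6.153 V_DS + 2.47 = 0, giving V_DS = 0.502 V (the root below V_ov).
I_D = (2.47 − 0.502) / 1.3 = 1.51 mA.

I_D = 1.51 mA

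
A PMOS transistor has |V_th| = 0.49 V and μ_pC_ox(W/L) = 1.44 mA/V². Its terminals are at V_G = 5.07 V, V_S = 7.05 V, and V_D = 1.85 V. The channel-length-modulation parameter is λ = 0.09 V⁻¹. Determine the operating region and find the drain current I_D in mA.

V_SG = V_S − V_G = 7.05 − 5.07 = 1.98 V; V_SD = V_S − V_D = 7.05 − 1.85 = 5.2 V.
V_ov = V_SG − |V_th| = 1.98 − 0.49 = 1.49 V.
Since V_SD = 5.2 V ≥ V_ov = 1.49 V, the device is in saturation.
I_D = ½ k_p V_ov² (1 + λ V_SD) = 0.5 × 1.44 × 1.49² × (1 + 0.09 × 5.2) = 2.35 mA.

Saturation; I_D = 2.35 mA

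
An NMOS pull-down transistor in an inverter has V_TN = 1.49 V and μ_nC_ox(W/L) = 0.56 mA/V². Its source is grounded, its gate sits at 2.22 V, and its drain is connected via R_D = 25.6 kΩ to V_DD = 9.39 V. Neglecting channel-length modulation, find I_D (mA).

V_GS = V_G = 2.22 V, so V_ov = 2.22 − 1.49 = 0.73 V.
Assume saturation: I_D = ½ k_n V_ov² = 0.5 × 0.56 × 0.73² = 0.149 mA, giving V_DS = V_DD − I_D R_D = 9.39 − 0.149 × 25.6 = 5.57 V.
V_DS = 5.57 V ≥ V_ov = 0.73 V, confirming saturation.

I_D = 0.149 mA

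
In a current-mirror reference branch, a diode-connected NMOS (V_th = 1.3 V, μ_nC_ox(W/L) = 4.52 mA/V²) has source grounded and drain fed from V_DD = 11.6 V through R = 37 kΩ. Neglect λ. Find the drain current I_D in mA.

I_D = 0.269 mA

With gate tied to drain, V_GS = V_DS ≥ V_GS − V_th, so the device is in saturation.
KCL at the drain: ½ k_n (V_GS − V_th)² = (V_DD − V_GS)/R.
Let x = V_GS − 1.3. Then 83.6 x² + x − 10.3 = 0, giving x = 0.345 V (positive root), so V_GS = 1.65 V.
I_D = (V_DD − V_GS)/R = (11.6 − 1.65) / 37 = 0.269 mA.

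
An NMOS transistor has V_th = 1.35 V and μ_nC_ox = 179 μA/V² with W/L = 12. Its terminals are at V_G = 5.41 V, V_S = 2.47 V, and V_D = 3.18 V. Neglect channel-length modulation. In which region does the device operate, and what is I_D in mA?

Triode; I_D = 1.88 mA

V_GS = V_G − V_S = 5.41 − 2.47 = 2.94 V; V_DS = V_D − V_S = 3.18 − 2.47 = 0.71 V.
k_n = μ_nC_ox · (W/L) = 2.148 mA/V².
V_ov = V_GS − V_th = 2.94 − 1.35 = 1.59 V.
Since V_DS = 0.71 V < V_ov = 1.59 V, the device is in the triode region.
I_D = k_n [V_ov · V_DS − ½ V_DS²] = 2.148 × [1.59 × 0.71 − 0.5 × 0.71²] = 1.88 mA.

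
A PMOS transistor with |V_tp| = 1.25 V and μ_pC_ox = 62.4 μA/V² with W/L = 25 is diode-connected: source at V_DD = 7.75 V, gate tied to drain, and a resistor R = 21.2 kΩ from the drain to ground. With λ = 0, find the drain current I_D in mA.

I_D = 0.278 mA

With gate tied to drain, V_SG = V_SD ≥ V_SG − |V_tp|, so the device is in saturation.
k_p = μ_pC_ox · (W/L) = 1.56 mA/V².
KCL at the drain: ½ k_p (V_SG − |V_tp|)² = (V_DD − V_SG)/R.
Let x = V_SG − 1.25. Then 16.5 x² + x − 6.5 = 0, giving x = 0.597 V (positive root), so V_SG = 1.85 V.
I_D = (V_DD − V_SG)/R = (7.75 − 1.85) / 21.2 = 0.278 mA.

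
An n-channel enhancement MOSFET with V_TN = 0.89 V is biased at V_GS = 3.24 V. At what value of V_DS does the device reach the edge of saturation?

The boundary between triode and saturation is V_DS = V_GS − V_TN = V_ov.
V_ov = 3.24 − 0.89 = 2.35 V.

V_DS,sat = 2.35 V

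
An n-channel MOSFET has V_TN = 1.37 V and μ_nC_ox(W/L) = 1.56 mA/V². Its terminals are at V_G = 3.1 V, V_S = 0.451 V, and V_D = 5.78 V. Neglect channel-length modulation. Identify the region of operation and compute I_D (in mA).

V_GS = V_G − V_S = 3.1 − 0.451 = 2.65 V; V_DS = V_D − V_S = 5.78 − 0.451 = 5.33 V.
V_ov = V_GS − V_TN = 2.65 − 1.37 = 1.28 V.
Since V_DS = 5.33 V ≥ V_ov = 1.28 V, the device is in saturation.
I_D = ½ k_n V_ov² = 0.5 × 1.56 × 1.28² = 1.28 mA.

Saturation; I_D = 1.28 mA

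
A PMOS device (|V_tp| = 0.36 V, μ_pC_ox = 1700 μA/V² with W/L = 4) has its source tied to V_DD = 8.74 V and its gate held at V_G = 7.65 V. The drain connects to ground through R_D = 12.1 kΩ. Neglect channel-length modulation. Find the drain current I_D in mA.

V_SG = V_DD − V_G = 8.74 − 7.65 = 1.09 V, so V_ov = 1.09 − 0.36 = 0.73 V.
k_p = μ_pC_ox · (W/L) = 6.8 mA/V².
Assume saturation: I_D = ½ k_p V_ov² = 0.5 × 6.8 × 0.73² = 1.81 mA, giving V_SD = V_DD − I_D R_D = 8.74 − 1.81 × 12.1 = -13.2 V.
But -13.2 V < V_ov = 0.73 V, so the device is actually in triode.
In triode I_D = k_p[V_ov V_SD − ½ V_SD²] and I_D = (V_DD − V_SD)/R_D. Equating: 41.1 V_SD² − 61.06 V_SD + 8.74 = 0, giving V_SD = 0.16 V (the root below V_ov).
I_D = (8.74 − 0.16) / 12.1 = 0.709 mA.

I_D = 0.709 mA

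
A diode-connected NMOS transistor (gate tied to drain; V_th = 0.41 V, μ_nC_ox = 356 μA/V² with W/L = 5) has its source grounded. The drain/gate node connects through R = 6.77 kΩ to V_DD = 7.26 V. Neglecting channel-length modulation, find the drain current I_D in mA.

I_D = 0.866 mA

With gate tied to drain, V_GS = V_DS ≥ V_GS − V_th, so the device is in saturation.
k_n = μ_nC_ox · (W/L) = 1.78 mA/V².
KCL at the drain: ½ k_n (V_GS − V_th)² = (V_DD − V_GS)/R.
Let x = V_GS − 0.41. Then 6.03 x² + x − 6.85 = 0, giving x = 0.986 V (positive root), so V_GS = 1.4 V.
I_D = (V_DD − V_GS)/R = (7.26 − 1.4) / 6.77 = 0.866 mA.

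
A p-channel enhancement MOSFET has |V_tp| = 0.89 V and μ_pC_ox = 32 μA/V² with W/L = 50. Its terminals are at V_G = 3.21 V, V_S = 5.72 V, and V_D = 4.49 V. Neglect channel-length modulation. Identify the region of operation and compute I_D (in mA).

Triode; I_D = 1.98 mA

V_SG = V_S − V_G = 5.72 − 3.21 = 2.51 V; V_SD = V_S − V_D = 5.72 − 4.49 = 1.23 V.
k_p = μ_pC_ox · (W/L) = 1.6 mA/V².
V_ov = V_SG − |V_tp| = 2.51 − 0.89 = 1.62 V.
Since V_SD = 1.23 V < V_ov = 1.62 V, the device is in the triode region.
I_D = k_p [V_ov · V_SD − ½ V_SD²] = 1.6 × [1.62 × 1.23 − 0.5 × 1.23²] = 1.98 mA.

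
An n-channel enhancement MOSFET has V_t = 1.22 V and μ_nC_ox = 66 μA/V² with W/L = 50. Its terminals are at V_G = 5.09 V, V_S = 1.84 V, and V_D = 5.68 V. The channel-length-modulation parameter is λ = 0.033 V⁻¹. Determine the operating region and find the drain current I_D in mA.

V_GS = V_G − V_S = 5.09 − 1.84 = 3.25 V; V_DS = V_D − V_S = 5.68 − 1.84 = 3.84 V.
k_n = μ_nC_ox · (W/L) = 3.3 mA/V².
V_ov = V_GS − V_t = 3.25 − 1.22 = 2.03 V.
Since V_DS = 3.84 V ≥ V_ov = 2.03 V, the device is in saturation.
I_D = ½ k_n V_ov² (1 + λ V_DS) = 0.5 × 3.3 × 2.03² × (1 + 0.033 × 3.84) = 7.66 mA.

Saturation; I_D = 7.66 mA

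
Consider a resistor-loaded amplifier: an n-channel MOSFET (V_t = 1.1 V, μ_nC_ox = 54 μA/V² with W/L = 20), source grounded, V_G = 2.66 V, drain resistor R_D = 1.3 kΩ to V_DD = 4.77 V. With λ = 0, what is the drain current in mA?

I_D = 1.31 mA

V_GS = V_G = 2.66 V, so V_ov = 2.66 − 1.1 = 1.56 V.
k_n = μ_nC_ox · (W/L) = 1.08 mA/V².
Assume saturation: I_D = ½ k_n V_ov² = 0.5 × 1.08 × 1.56² = 1.31 mA, giving V_DS = V_DD − I_D R_D = 4.77 − 1.31 × 1.3 = 3.06 V.
V_DS = 3.06 V ≥ V_ov = 1.56 V, confirming saturation.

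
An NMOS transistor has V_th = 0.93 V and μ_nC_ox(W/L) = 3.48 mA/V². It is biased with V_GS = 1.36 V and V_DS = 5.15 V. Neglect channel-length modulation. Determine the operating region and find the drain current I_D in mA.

Saturation; I_D = 0.322 mA

V_ov = V_GS − V_th = 1.36 − 0.93 = 0.43 V.
Since V_DS = 5.15 V ≥ V_ov = 0.43 V, the device is in saturation.
I_D = ½ k_n V_ov² = 0.5 × 3.48 × 0.43² = 0.322 mA.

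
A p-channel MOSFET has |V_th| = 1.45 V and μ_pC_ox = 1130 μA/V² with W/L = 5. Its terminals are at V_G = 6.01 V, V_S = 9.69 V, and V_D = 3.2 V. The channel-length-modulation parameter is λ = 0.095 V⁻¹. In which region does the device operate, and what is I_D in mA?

V_SG = V_S − V_G = 9.69 − 6.01 = 3.68 V; V_SD = V_S − V_D = 9.69 − 3.2 = 6.49 V.
k_p = μ_pC_ox · (W/L) = 5.65 mA/V².
V_ov = V_SG − |V_th| = 3.68 − 1.45 = 2.23 V.
Since V_SD = 6.49 V ≥ V_ov = 2.23 V, the device is in saturation.
I_D = ½ k_p V_ov² (1 + λ V_SD) = 0.5 × 5.65 × 2.23² × (1 + 0.095 × 6.49) = 22.7 mA.

Saturation; I_D = 22.7 mA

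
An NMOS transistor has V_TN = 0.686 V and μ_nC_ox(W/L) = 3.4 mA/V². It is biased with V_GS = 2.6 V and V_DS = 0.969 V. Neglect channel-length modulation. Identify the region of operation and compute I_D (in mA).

V_ov = V_GS − V_TN = 2.6 − 0.686 = 1.91 V.
Since V_DS = 0.969 V < V_ov = 1.91 V, the device is in the triode region.
I_D = k_n [V_ov · V_DS − ½ V_DS²] = 3.4 × [1.91 × 0.969 − 0.5 × 0.969²] = 4.71 mA.

Triode; I_D = 4.71 mA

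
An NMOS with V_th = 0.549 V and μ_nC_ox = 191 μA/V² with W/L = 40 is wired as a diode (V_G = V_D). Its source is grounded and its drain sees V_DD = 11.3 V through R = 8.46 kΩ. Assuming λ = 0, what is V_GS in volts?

V_GS = 1.11 V

With gate tied to drain, V_GS = V_DS ≥ V_GS − V_th, so the device is in saturation.
k_n = μ_nC_ox · (W/L) = 7.64 mA/V².
KCL at the drain: ½ k_n (V_GS − V_th)² = (V_DD − V_GS)/R.
Let x = V_GS − 0.549. Then 32.3 x² + x − 10.75 = 0, giving x = 0.562 V (positive root), so V_GS = 1.11 V.
I_D = (V_DD − V_GS)/R = (11.3 − 1.11) / 8.46 = 1.2 mA.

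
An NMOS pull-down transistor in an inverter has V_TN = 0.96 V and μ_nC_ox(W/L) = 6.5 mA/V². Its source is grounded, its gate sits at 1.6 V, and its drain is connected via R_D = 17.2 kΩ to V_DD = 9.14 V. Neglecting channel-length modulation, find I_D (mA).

I_D = 0.523 mA

V_GS = V_G = 1.6 V, so V_ov = 1.6 − 0.96 = 0.64 V.
Assume saturation: I_D = ½ k_n V_ov² = 0.5 × 6.5 × 0.64² = 1.33 mA, giving V_DS = V_DD − I_D R_D = 9.14 − 1.33 × 17.2 = -13.8 V.
But -13.8 V < V_ov = 0.64 V, so the device is actually in triode.
In triode I_D = k_n[V_ov V_DS − ½ V_DS²] and I_D = (V_DD − V_DS)/R_D. Equating: 55.9 V_DS² − 72.55 V_DS + 9.14 = 0, giving V_DS = 0.141 V (the root below V_ov).
I_D = (9.14 − 0.141) / 17.2 = 0.523 mA.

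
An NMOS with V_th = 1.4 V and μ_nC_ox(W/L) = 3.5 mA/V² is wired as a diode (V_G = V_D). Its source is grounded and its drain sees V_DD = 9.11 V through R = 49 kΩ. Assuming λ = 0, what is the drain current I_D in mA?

With gate tied to drain, V_GS = V_DS ≥ V_GS − V_th, so the device is in saturation.
KCL at the drain: ½ k_n (V_GS − V_th)² = (V_DD − V_GS)/R.
Let x = V_GS − 1.4. Then 85.8 x² + x − 7.71 = 0, giving x = 0.294 V (positive root), so V_GS = 1.69 V.
I_D = (V_DD − V_GS)/R = (9.11 − 1.69) / 49 = 0.151 mA.

I_D = 0.151 mA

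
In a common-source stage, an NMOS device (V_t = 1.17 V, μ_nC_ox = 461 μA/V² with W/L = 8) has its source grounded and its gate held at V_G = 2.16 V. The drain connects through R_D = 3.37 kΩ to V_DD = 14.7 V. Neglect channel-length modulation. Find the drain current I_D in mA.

I_D = 1.81 mA

V_GS = V_G = 2.16 V, so V_ov = 2.16 − 1.17 = 0.99 V.
k_n = μ_nC_ox · (W/L) = 3.688 mA/V².
Assume saturation: I_D = ½ k_n V_ov² = 0.5 × 3.688 × 0.99² = 1.81 mA, giving V_DS = V_DD − I_D R_D = 14.7 − 1.81 × 3.37 = 8.61 V.
V_DS = 8.61 V ≥ V_ov = 0.99 V, confirming saturation.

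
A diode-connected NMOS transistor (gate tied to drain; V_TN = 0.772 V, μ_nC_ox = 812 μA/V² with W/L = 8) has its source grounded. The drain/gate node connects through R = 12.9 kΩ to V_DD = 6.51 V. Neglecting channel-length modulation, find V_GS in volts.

With gate tied to drain, V_GS = V_DS ≥ V_GS − V_TN, so the device is in saturation.
k_n = μ_nC_ox · (W/L) = 6.496 mA/V².
KCL at the drain: ½ k_n (V_GS − V_TN)² = (V_DD − V_GS)/R.
Let x = V_GS − 0.772. Then 41.9 x² + x − 5.738 = 0, giving x = 0.358 V (positive root), so V_GS = 1.13 V.
I_D = (V_DD − V_GS)/R = (6.51 − 1.13) / 12.9 = 0.417 mA.

V_GS = 1.13 V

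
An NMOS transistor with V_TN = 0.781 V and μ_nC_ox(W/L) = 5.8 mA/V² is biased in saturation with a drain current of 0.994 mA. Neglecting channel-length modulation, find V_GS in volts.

V_GS = 1.37 V

In saturation I_D = ½ k_n (V_GS − V_TN)², so V_GS − V_TN = √(2 I_D / k_n) = √(2 × 0.994 / 5.8) = 0.585 V.
V_GS = 0.781 + 0.585 = 1.37 V.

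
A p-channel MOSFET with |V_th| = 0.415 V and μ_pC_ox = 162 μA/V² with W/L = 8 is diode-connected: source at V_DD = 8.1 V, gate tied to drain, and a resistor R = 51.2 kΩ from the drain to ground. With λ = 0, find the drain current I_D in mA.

With gate tied to drain, V_SG = V_SD ≥ V_SG − |V_th|, so the device is in saturation.
k_p = μ_pC_ox · (W/L) = 1.296 mA/V².
KCL at the drain: ½ k_p (V_SG − |V_th|)² = (V_DD − V_SG)/R.
Let x = V_SG − 0.415. Then 33.2 x² + x − 7.685 = 0, giving x = 0.466 V (positive root), so V_SG = 0.881 V.
I_D = (V_DD − V_SG)/R = (8.1 − 0.881) / 51.2 = 0.141 mA.

I_D = 0.141 mA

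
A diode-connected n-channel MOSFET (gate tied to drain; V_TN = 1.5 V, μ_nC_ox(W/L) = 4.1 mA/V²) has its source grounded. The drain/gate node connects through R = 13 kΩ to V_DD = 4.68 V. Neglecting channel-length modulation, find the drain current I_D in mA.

With gate tied to drain, V_GS = V_DS ≥ V_GS − V_TN, so the device is in saturation.
KCL at the drain: ½ k_n (V_GS − V_TN)² = (V_DD − V_GS)/R.
Let x = V_GS − 1.5. Then 26.6 x² + x − 3.18 = 0, giving x = 0.327 V (positive root), so V_GS = 1.83 V.
I_D = (V_DD − V_GS)/R = (4.68 − 1.83) / 13 = 0.219 mA.

I_D = 0.219 mA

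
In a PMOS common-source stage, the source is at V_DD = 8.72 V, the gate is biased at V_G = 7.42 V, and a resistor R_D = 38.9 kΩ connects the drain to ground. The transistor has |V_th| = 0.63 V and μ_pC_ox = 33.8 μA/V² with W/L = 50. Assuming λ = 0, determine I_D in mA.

I_D = 0.218 mA

V_SG = V_DD − V_G = 8.72 − 7.42 = 1.3 V, so V_ov = 1.3 − 0.63 = 0.67 V.
k_p = μ_pC_ox · (W/L) = 1.69 mA/V².
Assume saturation: I_D = ½ k_p V_ov² = 0.5 × 1.69 × 0.67² = 0.379 mA, giving V_SD = V_DD − I_D R_D = 8.72 − 0.379 × 38.9 = -6.04 V.
But -6.04 V < V_ov = 0.67 V, so the device is actually in triode.
In triode I_D = k_p[V_ov V_SD − ½ V_SD²] and I_D = (V_DD − V_SD)/R_D. Equating: 32.9 V_SD² − 45.05 V_SD + 8.72 = 0, giving V_SD = 0.233 V (the root below V_ov).
I_D = (8.72 − 0.233) / 38.9 = 0.218 mA.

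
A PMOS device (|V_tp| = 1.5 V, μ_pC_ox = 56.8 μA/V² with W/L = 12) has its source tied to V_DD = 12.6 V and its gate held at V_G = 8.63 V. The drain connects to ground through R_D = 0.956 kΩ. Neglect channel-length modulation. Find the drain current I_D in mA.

I_D = 2.08 mA

V_SG = V_DD − V_G = 12.6 − 8.63 = 3.97 V, so V_ov = 3.97 − 1.5 = 2.47 V.
k_p = μ_pC_ox · (W/L) = 0.6816 mA/V².
Assume saturation: I_D = ½ k_p V_ov² = 0.5 × 0.6816 × 2.47² = 2.08 mA, giving V_SD = V_DD − I_D R_D = 12.6 − 2.08 × 0.956 = 10.6 V.
V_SD = 10.6 V ≥ V_ov = 2.47 V, confirming saturation.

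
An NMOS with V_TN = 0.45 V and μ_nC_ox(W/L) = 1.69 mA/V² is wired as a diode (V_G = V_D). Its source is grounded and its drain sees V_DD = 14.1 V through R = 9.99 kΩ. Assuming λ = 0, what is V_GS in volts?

V_GS = 1.66 V

With gate tied to drain, V_GS = V_DS ≥ V_GS − V_TN, so the device is in saturation.
KCL at the drain: ½ k_n (V_GS − V_TN)² = (V_DD − V_GS)/R.
Let x = V_GS − 0.45. Then 8.44 x² + x − 13.65 = 0, giving x = 1.21 V (positive root), so V_GS = 1.66 V.
I_D = (V_DD − V_GS)/R = (14.1 − 1.66) / 9.99 = 1.24 mA.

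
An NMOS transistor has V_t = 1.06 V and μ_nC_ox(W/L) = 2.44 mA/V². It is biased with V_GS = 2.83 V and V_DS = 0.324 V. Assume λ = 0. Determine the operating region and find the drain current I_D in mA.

V_ov = V_GS − V_t = 2.83 − 1.06 = 1.77 V.
Since V_DS = 0.324 V < V_ov = 1.77 V, the device is in the triode region.
I_D = k_n [V_ov · V_DS − ½ V_DS²] = 2.44 × [1.77 × 0.324 − 0.5 × 0.324²] = 1.27 mA.

Triode; I_D = 1.27 mA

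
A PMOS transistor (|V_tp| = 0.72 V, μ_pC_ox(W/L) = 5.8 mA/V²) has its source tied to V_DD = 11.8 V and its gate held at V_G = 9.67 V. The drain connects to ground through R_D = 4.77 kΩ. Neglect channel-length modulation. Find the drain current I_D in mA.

V_SG = V_DD − V_G = 11.8 − 9.67 = 2.13 V, so V_ov = 2.13 − 0.72 = 1.41 V.
Assume saturation: I_D = ½ k_p V_ov² = 0.5 × 5.8 × 1.41² = 5.77 mA, giving V_SD = V_DD − I_D R_D = 11.8 − 5.77 × 4.77 = -15.7 V.
But -15.7 V < V_ov = 1.41 V, so the device is actually in triode.
In triode I_D = k_p[V_ov V_SD − ½ V_SD²] and I_D = (V_DD − V_SD)/R_D. Equating: 13.8 V_SD² − 40.01 V_SD + 11.8 = 0, giving V_SD = 0.333 V (the root below V_ov).
I_D = (11.8 − 0.333) / 4.77 = 2.4 mA.

I_D = 2.40 mA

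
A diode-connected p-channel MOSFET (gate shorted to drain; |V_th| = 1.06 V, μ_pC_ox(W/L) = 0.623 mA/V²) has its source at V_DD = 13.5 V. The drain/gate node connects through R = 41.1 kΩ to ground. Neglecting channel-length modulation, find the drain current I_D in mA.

I_D = 0.280 mA

With gate tied to drain, V_SG = V_SD ≥ V_SG − |V_th|, so the device is in saturation.
KCL at the drain: ½ k_p (V_SG − |V_th|)² = (V_DD − V_SG)/R.
Let x = V_SG − 1.06. Then 12.8 x² + x − 12.44 = 0, giving x = 0.947 V (positive root), so V_SG = 2.01 V.
I_D = (V_DD − V_SG)/R = (13.5 − 2.01) / 41.1 = 0.28 mA.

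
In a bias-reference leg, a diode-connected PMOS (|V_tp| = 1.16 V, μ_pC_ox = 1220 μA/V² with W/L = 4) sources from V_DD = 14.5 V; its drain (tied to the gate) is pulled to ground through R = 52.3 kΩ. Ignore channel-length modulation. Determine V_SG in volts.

V_SG = 1.48 V

With gate tied to drain, V_SG = V_SD ≥ V_SG − |V_tp|, so the device is in saturation.
k_p = μ_pC_ox · (W/L) = 4.88 mA/V².
KCL at the drain: ½ k_p (V_SG − |V_tp|)² = (V_DD − V_SG)/R.
Let x = V_SG − 1.16. Then 128 x² + x − 13.34 = 0, giving x = 0.319 V (positive root), so V_SG = 1.48 V.
I_D = (V_DD − V_SG)/R = (14.5 − 1.48) / 52.3 = 0.249 mA.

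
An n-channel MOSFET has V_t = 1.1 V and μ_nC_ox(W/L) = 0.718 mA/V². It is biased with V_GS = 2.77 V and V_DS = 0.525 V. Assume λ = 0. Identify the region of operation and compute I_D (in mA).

V_ov = V_GS − V_t = 2.77 − 1.1 = 1.67 V.
Since V_DS = 0.525 V < V_ov = 1.67 V, the device is in the triode region.
I_D = k_n [V_ov · V_DS − ½ V_DS²] = 0.718 × [1.67 × 0.525 − 0.5 × 0.525²] = 0.531 mA.

Triode; I_D = 0.531 mA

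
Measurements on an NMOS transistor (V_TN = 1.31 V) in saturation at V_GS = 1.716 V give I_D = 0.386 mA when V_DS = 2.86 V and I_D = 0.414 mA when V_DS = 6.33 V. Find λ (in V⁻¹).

With V_GS fixed, I_D ∝ (1 + λ V_DS) in saturation, so I_D2/I_D1 = (1 + λ V_DS2)/(1 + λ V_DS1).
0.414/0.386 = 1.073 = (1 + 6.33 λ)/(1 + 2.86 λ).
Solving: λ (I_D1 V_DS2 − I_D2 V_DS1) = I_D2 − I_D1, so λ = (0.414 − 0.386) / (0.386 × 6.33 − 0.414 × 2.86) = 0.028 / 1.26 = 0.0222 V⁻¹.

λ = 0.0222 V⁻¹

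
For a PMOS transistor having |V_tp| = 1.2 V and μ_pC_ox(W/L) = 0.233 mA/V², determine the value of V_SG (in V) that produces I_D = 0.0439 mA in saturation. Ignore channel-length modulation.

V_SG = 1.81 V

In saturation I_D = ½ k_p (V_SG − |V_tp|)², so V_SG − |V_tp| = √(2 I_D / k_p) = √(2 × 0.0439 / 0.233) = 0.614 V.
V_SG = 1.2 + 0.614 = 1.81 V.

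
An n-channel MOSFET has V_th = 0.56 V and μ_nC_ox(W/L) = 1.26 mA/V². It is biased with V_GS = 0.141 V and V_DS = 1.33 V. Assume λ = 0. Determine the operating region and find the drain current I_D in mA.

Cutoff; I_D = 0 mA

V_GS = 0.141 V < V_th = 0.56 V, so the transistor is in cutoff.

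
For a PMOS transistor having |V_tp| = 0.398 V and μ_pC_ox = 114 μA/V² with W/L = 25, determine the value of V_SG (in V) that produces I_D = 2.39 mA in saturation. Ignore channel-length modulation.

k_p = μ_pC_ox · (W/L) = 2.85 mA/V².
In saturation I_D = ½ k_p (V_SG − |V_tp|)², so V_SG − |V_tp| = √(2 I_D / k_p) = √(2 × 2.39 / 2.85) = 1.3 V.
V_SG = 0.398 + 1.3 = 1.69 V.

V_SG = 1.69 V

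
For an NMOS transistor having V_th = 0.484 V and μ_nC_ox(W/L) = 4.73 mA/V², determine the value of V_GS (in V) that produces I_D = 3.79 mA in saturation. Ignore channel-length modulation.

V_GS = 1.75 V

In saturation I_D = ½ k_n (V_GS − V_th)², so V_GS − V_th = √(2 I_D / k_n) = √(2 × 3.79 / 4.73) = 1.27 V.
V_GS = 0.484 + 1.27 = 1.75 V.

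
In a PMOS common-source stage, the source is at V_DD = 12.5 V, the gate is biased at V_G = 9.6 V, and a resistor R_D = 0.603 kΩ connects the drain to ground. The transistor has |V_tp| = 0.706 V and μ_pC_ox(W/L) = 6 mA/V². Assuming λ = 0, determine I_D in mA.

I_D = 14.4 mA

V_SG = V_DD − V_G = 12.5 − 9.6 = 2.9 V, so V_ov = 2.9 − 0.706 = 2.19 V.
Assume saturation: I_D = ½ k_p V_ov² = 0.5 × 6 × 2.19² = 14.4 mA, giving V_SD = V_DD − I_D R_D = 12.5 − 14.4 × 0.603 = 3.79 V.
V_SD = 3.79 V ≥ V_ov = 2.19 V, confirming saturation.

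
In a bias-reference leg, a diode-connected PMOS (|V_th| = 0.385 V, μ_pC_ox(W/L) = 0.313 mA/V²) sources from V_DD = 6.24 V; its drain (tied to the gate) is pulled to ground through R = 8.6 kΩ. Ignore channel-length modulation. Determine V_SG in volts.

With gate tied to drain, V_SG = V_SD ≥ V_SG − |V_th|, so the device is in saturation.
KCL at the drain: ½ k_p (V_SG − |V_th|)² = (V_DD − V_SG)/R.
Let x = V_SG − 0.385. Then 1.35 x² + x − 5.855 = 0, giving x = 1.75 V (positive root), so V_SG = 2.13 V.
I_D = (V_DD − V_SG)/R = (6.24 − 2.13) / 8.6 = 0.478 mA.

V_SG = 2.13 V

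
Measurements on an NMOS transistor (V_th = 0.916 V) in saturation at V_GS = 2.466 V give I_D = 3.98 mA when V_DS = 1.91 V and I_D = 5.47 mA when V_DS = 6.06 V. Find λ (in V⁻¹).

λ = 0.109 V⁻¹

With V_GS fixed, I_D ∝ (1 + λ V_DS) in saturation, so I_D2/I_D1 = (1 + λ V_DS2)/(1 + λ V_DS1).
5.47/3.98 = 1.374 = (1 + 6.06 λ)/(1 + 1.91 λ).
Solving: λ (I_D1 V_DS2 − I_D2 V_DS1) = I_D2 − I_D1, so λ = (5.47 − 3.98) / (3.98 × 6.06 − 5.47 × 1.91) = 1.49 / 13.7 = 0.109 V⁻¹.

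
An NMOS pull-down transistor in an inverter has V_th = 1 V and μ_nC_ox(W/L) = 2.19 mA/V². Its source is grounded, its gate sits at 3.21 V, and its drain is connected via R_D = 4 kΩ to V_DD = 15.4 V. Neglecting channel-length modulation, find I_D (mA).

V_GS = V_G = 3.21 V, so V_ov = 3.21 − 1 = 2.21 V.
Assume saturation: I_D = ½ k_n V_ov² = 0.5 × 2.19 × 2.21² = 5.35 mA, giving V_DS = V_DD − I_D R_D = 15.4 − 5.35 × 4 = -5.99 V.
But -5.99 V < V_ov = 2.21 V, so the device is actually in triode.
In triode I_D = k_n[V_ov V_DS − ½ V_DS²] and I_D = (V_DD − V_DS)/R_D. Equating: 4.38 V_DS² − 20.36 V_DS + 15.4 = 0, giving V_DS = 0.951 V (the root below V_ov).
I_D = (15.4 − 0.951) / 4 = 3.61 mA.

I_D = 3.61 mA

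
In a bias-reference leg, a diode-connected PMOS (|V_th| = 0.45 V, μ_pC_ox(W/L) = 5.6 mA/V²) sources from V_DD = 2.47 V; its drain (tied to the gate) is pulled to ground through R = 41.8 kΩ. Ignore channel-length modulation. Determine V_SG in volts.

With gate tied to drain, V_SG = V_SD ≥ V_SG − |V_th|, so the device is in saturation.
KCL at the drain: ½ k_p (V_SG − |V_th|)² = (V_DD − V_SG)/R.
Let x = V_SG − 0.45. Then 117 x² + x − 2.02 = 0, giving x = 0.127 V (positive root), so V_SG = 0.577 V.
I_D = (V_DD − V_SG)/R = (2.47 − 0.577) / 41.8 = 0.0453 mA.

V_SG = 0.577 V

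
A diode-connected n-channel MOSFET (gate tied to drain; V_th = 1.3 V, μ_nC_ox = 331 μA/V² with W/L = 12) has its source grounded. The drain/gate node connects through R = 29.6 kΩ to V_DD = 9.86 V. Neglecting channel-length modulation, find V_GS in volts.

With gate tied to drain, V_GS = V_DS ≥ V_GS − V_th, so the device is in saturation.
k_n = μ_nC_ox · (W/L) = 3.972 mA/V².
KCL at the drain: ½ k_n (V_GS − V_th)² = (V_DD − V_GS)/R.
Let x = V_GS − 1.3. Then 58.8 x² + x − 8.56 = 0, giving x = 0.373 V (positive root), so V_GS = 1.67 V.
I_D = (V_DD − V_GS)/R = (9.86 − 1.67) / 29.6 = 0.277 mA.

V_GS = 1.67 V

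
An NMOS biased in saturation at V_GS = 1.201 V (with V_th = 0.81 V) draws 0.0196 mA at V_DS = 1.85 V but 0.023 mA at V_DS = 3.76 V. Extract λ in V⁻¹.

λ = 0.109 V⁻¹

With V_GS fixed, I_D ∝ (1 + λ V_DS) in saturation, so I_D2/I_D1 = (1 + λ V_DS2)/(1 + λ V_DS1).
0.023/0.0196 = 1.173 = (1 + 3.76 λ)/(1 + 1.85 λ).
Solving: λ (I_D1 V_DS2 − I_D2 V_DS1) = I_D2 − I_D1, so λ = (0.023 − 0.0196) / (0.0196 × 3.76 − 0.023 × 1.85) = 0.0034 / 0.0311 = 0.109 V⁻¹.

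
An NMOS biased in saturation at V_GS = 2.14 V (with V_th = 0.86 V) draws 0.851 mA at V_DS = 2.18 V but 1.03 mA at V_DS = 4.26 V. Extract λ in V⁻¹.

With V_GS fixed, I_D ∝ (1 + λ V_DS) in saturation, so I_D2/I_D1 = (1 + λ V_DS2)/(1 + λ V_DS1).
1.03/0.851 = 1.21 = (1 + 4.26 λ)/(1 + 2.18 λ).
Solving: λ (I_D1 V_DS2 − I_D2 V_DS1) = I_D2 − I_D1, so λ = (1.03 − 0.851) / (0.851 × 4.26 − 1.03 × 2.18) = 0.179 / 1.38 = 0.13 V⁻¹.

λ = 0.130 V⁻¹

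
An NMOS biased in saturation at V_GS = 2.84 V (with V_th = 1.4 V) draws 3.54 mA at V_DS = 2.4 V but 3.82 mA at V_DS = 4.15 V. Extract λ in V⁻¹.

With V_GS fixed, I_D ∝ (1 + λ V_DS) in saturation, so I_D2/I_D1 = (1 + λ V_DS2)/(1 + λ V_DS1).
3.82/3.54 = 1.079 = (1 + 4.15 λ)/(1 + 2.4 λ).
Solving: λ (I_D1 V_DS2 − I_D2 V_DS1) = I_D2 − I_D1, so λ = (3.82 − 3.54) / (3.54 × 4.15 − 3.82 × 2.4) = 0.28 / 5.52 = 0.0507 V⁻¹.

λ = 0.0507 V⁻¹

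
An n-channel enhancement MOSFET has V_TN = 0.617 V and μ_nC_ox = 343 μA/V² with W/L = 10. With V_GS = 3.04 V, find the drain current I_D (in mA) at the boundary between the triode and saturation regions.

At the boundary V_DS = V_ov = V_GS − V_TN = 3.04 − 0.617 = 2.42 V.
k_n = μ_nC_ox · (W/L) = 3.43 mA/V².
I_D = ½ k_n V_ov² = 0.5 × 3.43 × 2.42² = 10.1 mA.

I_D = 10.1 mA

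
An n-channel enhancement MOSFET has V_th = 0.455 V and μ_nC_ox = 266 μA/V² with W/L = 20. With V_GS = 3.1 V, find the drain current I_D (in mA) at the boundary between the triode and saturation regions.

At the boundary V_DS = V_ov = V_GS − V_th = 3.1 − 0.455 = 2.65 V.
k_n = μ_nC_ox · (W/L) = 5.32 mA/V².
I_D = ½ k_n V_ov² = 0.5 × 5.32 × 2.65² = 18.6 mA.

I_D = 18.6 mA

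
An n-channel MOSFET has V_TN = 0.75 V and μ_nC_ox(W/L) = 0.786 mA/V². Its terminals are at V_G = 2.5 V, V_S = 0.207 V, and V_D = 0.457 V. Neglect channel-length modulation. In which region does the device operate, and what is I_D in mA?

V_GS = V_G − V_S = 2.5 − 0.207 = 2.29 V; V_DS = V_D − V_S = 0.457 − 0.207 = 0.25 V.
V_ov = V_GS − V_TN = 2.29 − 0.75 = 1.54 V.
Since V_DS = 0.25 V < V_ov = 1.54 V, the device is in the triode region.
I_D = k_n [V_ov · V_DS − ½ V_DS²] = 0.786 × [1.54 × 0.25 − 0.5 × 0.25²] = 0.279 mA.

Triode; I_D = 0.279 mA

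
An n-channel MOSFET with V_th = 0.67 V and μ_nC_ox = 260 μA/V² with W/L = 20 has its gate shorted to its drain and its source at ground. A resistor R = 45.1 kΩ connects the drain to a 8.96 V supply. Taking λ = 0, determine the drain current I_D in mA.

With gate tied to drain, V_GS = V_DS ≥ V_GS − V_th, so the device is in saturation.
k_n = μ_nC_ox · (W/L) = 5.2 mA/V².
KCL at the drain: ½ k_n (V_GS − V_th)² = (V_DD − V_GS)/R.
Let x = V_GS − 0.67. Then 117 x² + x − 8.29 = 0, giving x = 0.262 V (positive root), so V_GS = 0.932 V.
I_D = (V_DD − V_GS)/R = (8.96 − 0.932) / 45.1 = 0.178 mA.

I_D = 0.178 mA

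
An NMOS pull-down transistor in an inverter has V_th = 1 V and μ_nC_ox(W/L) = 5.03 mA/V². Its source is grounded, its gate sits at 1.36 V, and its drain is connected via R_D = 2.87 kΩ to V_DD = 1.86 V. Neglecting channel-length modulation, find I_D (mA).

I_D = 0.326 mA

V_GS = V_G = 1.36 V, so V_ov = 1.36 − 1 = 0.36 V.
Assume saturation: I_D = ½ k_n V_ov² = 0.5 × 5.03 × 0.36² = 0.326 mA, giving V_DS = V_DD − I_D R_D = 1.86 − 0.326 × 2.87 = 0.925 V.
V_DS = 0.925 V ≥ V_ov = 0.36 V, confirming saturation.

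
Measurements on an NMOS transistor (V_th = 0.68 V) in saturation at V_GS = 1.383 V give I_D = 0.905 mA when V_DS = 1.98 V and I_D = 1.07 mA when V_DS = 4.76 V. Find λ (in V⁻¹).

With V_GS fixed, I_D ∝ (1 + λ V_DS) in saturation, so I_D2/I_D1 = (1 + λ V_DS2)/(1 + λ V_DS1).
1.07/0.905 = 1.182 = (1 + 4.76 λ)/(1 + 1.98 λ).
Solving: λ (I_D1 V_DS2 − I_D2 V_DS1) = I_D2 − I_D1, so λ = (1.07 − 0.905) / (0.905 × 4.76 − 1.07 × 1.98) = 0.165 / 2.19 = 0.0754 V⁻¹.

λ = 0.0754 V⁻¹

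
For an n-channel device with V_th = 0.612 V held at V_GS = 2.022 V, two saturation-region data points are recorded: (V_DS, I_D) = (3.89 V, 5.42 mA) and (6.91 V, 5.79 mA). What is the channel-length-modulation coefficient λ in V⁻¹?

With V_GS fixed, I_D ∝ (1 + λ V_DS) in saturation, so I_D2/I_D1 = (1 + λ V_DS2)/(1 + λ V_DS1).
5.79/5.42 = 1.068 = (1 + 6.91 λ)/(1 + 3.89 λ).
Solving: λ (I_D1 V_DS2 − I_D2 V_DS1) = I_D2 − I_D1, so λ = (5.79 − 5.42) / (5.42 × 6.91 − 5.79 × 3.89) = 0.37 / 14.9 = 0.0248 V⁻¹.

λ = 0.0248 V⁻¹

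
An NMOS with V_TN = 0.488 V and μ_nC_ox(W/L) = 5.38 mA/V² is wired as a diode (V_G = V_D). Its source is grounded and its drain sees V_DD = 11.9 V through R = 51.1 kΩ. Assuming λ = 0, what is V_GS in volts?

With gate tied to drain, V_GS = V_DS ≥ V_GS − V_TN, so the device is in saturation.
KCL at the drain: ½ k_n (V_GS − V_TN)² = (V_DD − V_GS)/R.
Let x = V_GS − 0.488. Then 137 x² + x − 11.41 = 0, giving x = 0.285 V (positive root), so V_GS = 0.773 V.
I_D = (V_DD − V_GS)/R = (11.9 − 0.773) / 51.1 = 0.218 mA.

V_GS = 0.773 V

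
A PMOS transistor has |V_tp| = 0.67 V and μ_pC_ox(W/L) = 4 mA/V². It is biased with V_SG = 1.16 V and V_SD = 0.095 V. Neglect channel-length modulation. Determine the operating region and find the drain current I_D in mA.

Triode; I_D = 0.168 mA

V_ov = V_SG − |V_tp| = 1.16 − 0.67 = 0.49 V.
Since V_SD = 0.095 V < V_ov = 0.49 V, the device is in the triode region.
I_D = k_p [V_ov · V_SD − ½ V_SD²] = 4 × [0.49 × 0.095 − 0.5 × 0.095²] = 0.168 mA.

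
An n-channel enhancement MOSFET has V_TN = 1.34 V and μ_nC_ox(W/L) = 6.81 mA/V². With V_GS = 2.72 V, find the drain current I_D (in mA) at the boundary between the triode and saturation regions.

I_D = 6.48 mA

At the boundary V_DS = V_ov = V_GS − V_TN = 2.72 − 1.34 = 1.38 V.
I_D = ½ k_n V_ov² = 0.5 × 6.81 × 1.38² = 6.48 mA.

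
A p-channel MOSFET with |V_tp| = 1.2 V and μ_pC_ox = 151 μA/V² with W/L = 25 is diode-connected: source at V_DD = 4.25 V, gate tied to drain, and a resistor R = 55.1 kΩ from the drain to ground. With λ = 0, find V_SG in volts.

With gate tied to drain, V_SG = V_SD ≥ V_SG − |V_tp|, so the device is in saturation.
k_p = μ_pC_ox · (W/L) = 3.775 mA/V².
KCL at the drain: ½ k_p (V_SG − |V_tp|)² = (V_DD − V_SG)/R.
Let x = V_SG − 1.2. Then 104 x² + x − 3.05 = 0, giving x = 0.167 V (positive root), so V_SG = 1.37 V.
I_D = (V_DD − V_SG)/R = (4.25 − 1.37) / 55.1 = 0.0523 mA.

V_SG = 1.37 V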